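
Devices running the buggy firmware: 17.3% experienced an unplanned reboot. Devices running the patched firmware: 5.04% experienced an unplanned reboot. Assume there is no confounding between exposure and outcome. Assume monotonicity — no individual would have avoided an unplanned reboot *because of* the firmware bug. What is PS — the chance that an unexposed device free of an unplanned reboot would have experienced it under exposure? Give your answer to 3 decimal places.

PS ≈ 0.129

p₁ = 0.173, p₀ = 0.0504.
Under exogeneity and monotonicity, PS = (p₁ − p₀) / (1 − p₀).
PS = (0.173 − 0.0504) / (1 − 0.0504) = 0.1226 / 0.9496 ≈ 0.1291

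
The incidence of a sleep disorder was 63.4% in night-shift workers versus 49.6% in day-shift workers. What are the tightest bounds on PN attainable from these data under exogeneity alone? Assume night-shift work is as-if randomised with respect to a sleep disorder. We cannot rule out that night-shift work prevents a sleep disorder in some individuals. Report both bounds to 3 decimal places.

0.218 ≤ PN ≤ 0.795

p₁ = 0.634, p₀ = 0.496.
Under exogeneity alone the bounds on PN are max{0,(p₁−p₀)/p₁} ≤ PN ≤ min{1,(1−p₀)/p₁}.
  lower = (p₁ − p₀)/p₁ = 0.138 / 0.634 ≈ 0.2177
  upper = min{1, (1 − p₀)/p₁} = 0.504 / 0.634 ≈ 0.7950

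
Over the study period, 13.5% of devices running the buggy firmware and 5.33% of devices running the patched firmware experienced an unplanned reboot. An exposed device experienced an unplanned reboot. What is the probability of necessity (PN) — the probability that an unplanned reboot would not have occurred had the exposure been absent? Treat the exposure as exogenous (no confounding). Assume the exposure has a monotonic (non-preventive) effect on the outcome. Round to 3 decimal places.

PN ≈ 0.605

p₁ = 0.135, p₀ = 0.0533.
Under exogeneity and monotonicity, PN = (p₁ − p₀) / p₁.
PN = (0.135 − 0.0533) / 0.135 = 0.0817 / 0.135 ≈ 0.6052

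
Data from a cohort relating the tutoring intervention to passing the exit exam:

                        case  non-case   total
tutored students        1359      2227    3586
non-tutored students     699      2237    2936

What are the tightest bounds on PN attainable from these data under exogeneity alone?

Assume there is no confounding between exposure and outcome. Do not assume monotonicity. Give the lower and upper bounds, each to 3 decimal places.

p₁ = P(outcome | exposed) = 1359/3586 = 0.37897
p₀ = P(outcome | unexposed) = 699/2936 = 0.23808
Under exogeneity alone the bounds on PN are max{0,(p₁−p₀)/p₁} ≤ PN ≤ min{1,(1−p₀)/p₁}.
  lower = (p₁ − p₀)/p₁ = 0.14089 / 0.37897 ≈ 0.3718
  upper = min{1, (1 − p₀)/p₁} = 0.76192 / 0.37897 ≈ 2.0105 → capped at 1

0.372 ≤ PN ≤ 1.000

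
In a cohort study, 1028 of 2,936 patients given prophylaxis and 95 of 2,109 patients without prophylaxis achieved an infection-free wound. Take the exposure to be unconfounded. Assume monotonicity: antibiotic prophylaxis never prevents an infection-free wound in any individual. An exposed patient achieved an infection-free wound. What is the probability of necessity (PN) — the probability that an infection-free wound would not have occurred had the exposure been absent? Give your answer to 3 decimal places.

PN ≈ 0.871

p₁ = P(outcome | exposed) = 1028/2936 = 0.35014
p₀ = P(outcome | unexposed) = 95/2109 = 0.045045
Under exogeneity and monotonicity, PN = (p₁ − p₀) / p₁.
PN = (0.35014 − 0.045045) / 0.35014 = 0.30509 / 0.35014 ≈ 0.8713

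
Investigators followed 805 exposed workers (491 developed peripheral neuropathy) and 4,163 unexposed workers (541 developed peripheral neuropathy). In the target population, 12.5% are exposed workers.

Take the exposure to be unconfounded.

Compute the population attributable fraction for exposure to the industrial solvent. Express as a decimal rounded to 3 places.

PAF ≈ 0.316

p₁ = P(outcome | exposed) = 491/805 = 0.60994
p₀ = P(outcome | unexposed) = 541/4163 = 0.12995
Overall risk P(Y=1) = π·p₁ + (1−π)·p₀ = 0.125×0.60994 + 0.875×0.12995 = 0.18995.
Under exogeneity, PAF = [P(Y=1) − p₀] / P(Y=1).
PAF = (0.18995 − 0.12995) / 0.18995 ≈ 0.3159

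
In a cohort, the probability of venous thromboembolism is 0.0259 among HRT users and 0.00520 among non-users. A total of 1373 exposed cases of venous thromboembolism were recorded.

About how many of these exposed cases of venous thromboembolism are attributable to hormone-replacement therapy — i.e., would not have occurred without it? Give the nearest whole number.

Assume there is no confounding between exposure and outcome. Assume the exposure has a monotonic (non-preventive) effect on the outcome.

Let p₁ = 0.0259, p₀ = 0.0052.
PN = (p₁ − p₀)/p₁ = (0.0259 − 0.0052) / 0.0259 ≈ 0.79923.
Attributable cases ≈ PN × (exposed cases) = 0.79923 × 1373 ≈ 1097.34.

about 1097 cases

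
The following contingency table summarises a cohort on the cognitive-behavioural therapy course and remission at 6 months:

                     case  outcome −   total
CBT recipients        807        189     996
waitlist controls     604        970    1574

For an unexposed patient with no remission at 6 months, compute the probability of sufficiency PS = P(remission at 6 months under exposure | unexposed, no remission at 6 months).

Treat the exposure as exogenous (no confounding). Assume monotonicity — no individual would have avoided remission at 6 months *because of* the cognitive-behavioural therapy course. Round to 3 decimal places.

p₁ = P(outcome | exposed) = 807/996 = 0.81024
p₀ = P(outcome | unexposed) = 604/1574 = 0.38374
Under exogeneity and monotonicity, PS = (p₁ − p₀) / (1 − p₀).
PS = (0.81024 − 0.38374) / (1 − 0.38374) = 0.42651 / 0.61626 ≈ 0.6921

PS ≈ 0.692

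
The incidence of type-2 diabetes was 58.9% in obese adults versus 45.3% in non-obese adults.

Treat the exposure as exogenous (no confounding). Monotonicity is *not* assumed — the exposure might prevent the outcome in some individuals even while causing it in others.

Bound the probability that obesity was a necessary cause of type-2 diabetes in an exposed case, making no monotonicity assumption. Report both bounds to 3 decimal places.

p₁ = 0.589, p₀ = 0.453.
Under exogeneity alone the bounds on PN are max{0,(p₁−p₀)/p₁} ≤ PN ≤ min{1,(1−p₀)/p₁}.
  lower = (p₁ − p₀)/p₁ = 0.136 / 0.589 ≈ 0.2309
  upper = min{1, (1 − p₀)/p₁} = 0.547 / 0.589 ≈ 0.9287

0.231 ≤ PN ≤ 0.929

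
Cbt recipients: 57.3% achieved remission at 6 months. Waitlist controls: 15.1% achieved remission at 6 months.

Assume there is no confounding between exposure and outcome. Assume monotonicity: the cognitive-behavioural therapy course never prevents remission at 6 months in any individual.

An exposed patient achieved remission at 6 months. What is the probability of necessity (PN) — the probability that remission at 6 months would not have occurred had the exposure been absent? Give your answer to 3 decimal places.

p₁ = 0.573, p₀ = 0.151.
Under exogeneity and monotonicity, PN = (p₁ − p₀) / p₁.
PN = (0.573 − 0.151) / 0.573 = 0.422 / 0.573 ≈ 0.7365

PN ≈ 0.736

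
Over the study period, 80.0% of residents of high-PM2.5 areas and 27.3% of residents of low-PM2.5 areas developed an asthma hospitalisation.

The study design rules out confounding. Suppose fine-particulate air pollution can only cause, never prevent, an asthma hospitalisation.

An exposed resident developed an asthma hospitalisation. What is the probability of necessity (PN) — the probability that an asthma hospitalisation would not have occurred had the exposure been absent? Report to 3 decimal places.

PN ≈ 0.659

p₁ = 0.8, p₀ = 0.273.
Under exogeneity and monotonicity, PN = (p₁ − p₀) / p₁.
PN = (0.8 − 0.273) / 0.8 = 0.527 / 0.8 ≈ 0.6587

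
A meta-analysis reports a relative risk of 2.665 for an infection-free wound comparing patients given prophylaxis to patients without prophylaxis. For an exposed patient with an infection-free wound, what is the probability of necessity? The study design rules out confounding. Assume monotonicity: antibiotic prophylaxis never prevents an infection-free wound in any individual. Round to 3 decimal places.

PN ≈ 0.625

Under exogeneity and monotonicity, PN = (RR − 1) / RR = 1 − 1/RR.
PN = (2.665 − 1) / 2.665 = 1.665 / 2.665 ≈ 0.6248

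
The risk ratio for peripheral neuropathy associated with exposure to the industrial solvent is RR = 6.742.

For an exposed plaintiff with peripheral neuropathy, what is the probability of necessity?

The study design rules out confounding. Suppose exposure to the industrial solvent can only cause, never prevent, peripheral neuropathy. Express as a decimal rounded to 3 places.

PN ≈ 0.852

Under exogeneity and monotonicity, PN = (RR − 1) / RR = 1 − 1/RR.
PN = (6.742 − 1) / 6.742 = 5.742 / 6.742 ≈ 0.8517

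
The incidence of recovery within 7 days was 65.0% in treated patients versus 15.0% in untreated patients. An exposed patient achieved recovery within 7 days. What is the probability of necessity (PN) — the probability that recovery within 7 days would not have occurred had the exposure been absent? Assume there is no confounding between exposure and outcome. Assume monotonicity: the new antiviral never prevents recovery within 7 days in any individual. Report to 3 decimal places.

p₁ = 0.65, p₀ = 0.15.
Under exogeneity and monotonicity, PN = (p₁ − p₀) / p₁.
PN = (0.65 − 0.15) / 0.65 = 0.5 / 0.65 ≈ 0.7692

PN ≈ 0.769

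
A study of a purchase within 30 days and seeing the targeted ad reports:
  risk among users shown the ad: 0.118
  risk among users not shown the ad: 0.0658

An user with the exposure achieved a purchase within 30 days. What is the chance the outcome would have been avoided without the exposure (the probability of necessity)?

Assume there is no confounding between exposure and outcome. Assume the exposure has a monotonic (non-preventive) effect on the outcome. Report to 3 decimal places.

Let p₁ = 0.118, p₀ = 0.0658.
Under exogeneity and monotonicity, PN = (p₁ − p₀) / p₁.
PN = (0.118 − 0.0658) / 0.118 = 0.0522 / 0.118 ≈ 0.4424

PN ≈ 0.442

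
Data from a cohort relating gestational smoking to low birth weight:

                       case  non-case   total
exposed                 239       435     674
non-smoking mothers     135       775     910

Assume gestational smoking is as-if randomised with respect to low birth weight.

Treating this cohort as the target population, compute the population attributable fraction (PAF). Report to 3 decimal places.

PAF ≈ 0.372

p₁ = P(outcome | exposed) = 239/674 = 0.3546
p₀ = P(outcome | unexposed) = 135/910 = 0.14835
Exposure prevalence π = 674/1584 = 0.42551; overall risk P(Y=1) = 0.23611.
Under exogeneity, PAF = [P(Y=1) − p₀]/P(Y=1).
PAF = (0.23611 − 0.14835) / 0.23611 ≈ 0.3717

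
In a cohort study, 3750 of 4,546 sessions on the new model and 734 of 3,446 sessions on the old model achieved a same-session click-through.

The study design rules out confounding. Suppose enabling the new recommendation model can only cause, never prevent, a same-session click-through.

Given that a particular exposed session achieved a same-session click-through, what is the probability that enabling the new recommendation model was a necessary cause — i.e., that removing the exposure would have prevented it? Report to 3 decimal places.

p₁ = P(outcome | exposed) = 3750/4546 = 0.8249
p₀ = P(outcome | unexposed) = 734/3446 = 0.213
Under exogeneity and monotonicity, PN = (p₁ − p₀) / p₁.
PN = (0.8249 − 0.213) / 0.8249 = 0.6119 / 0.8249 ≈ 0.7418

PN ≈ 0.742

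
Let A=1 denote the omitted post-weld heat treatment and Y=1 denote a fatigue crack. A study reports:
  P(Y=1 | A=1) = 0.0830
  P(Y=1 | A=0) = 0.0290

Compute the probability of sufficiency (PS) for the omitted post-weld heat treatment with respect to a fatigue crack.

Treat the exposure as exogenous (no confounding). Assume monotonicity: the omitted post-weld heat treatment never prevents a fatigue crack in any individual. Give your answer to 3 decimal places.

PS ≈ 0.056

Let p₁ = 0.083, p₀ = 0.029.
Under exogeneity and monotonicity, PS = (p₁ − p₀) / (1 − p₀).
PS = (0.083 − 0.029) / (1 − 0.029) = 0.054 / 0.971 ≈ 0.0556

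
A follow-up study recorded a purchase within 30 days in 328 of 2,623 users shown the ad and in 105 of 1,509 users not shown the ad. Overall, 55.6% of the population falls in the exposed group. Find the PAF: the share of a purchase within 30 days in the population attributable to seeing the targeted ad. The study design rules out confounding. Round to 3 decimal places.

p₁ = P(outcome | exposed) = 328/2623 = 0.12505
p₀ = P(outcome | unexposed) = 105/1509 = 0.069583
Overall risk P(Y=1) = π·p₁ + (1−π)·p₀ = 0.556×0.12505 + 0.444×0.069583 = 0.10042.
Under exogeneity, PAF = [P(Y=1) − p₀] / P(Y=1).
PAF = (0.10042 − 0.069583) / 0.10042 ≈ 0.3071

PAF ≈ 0.307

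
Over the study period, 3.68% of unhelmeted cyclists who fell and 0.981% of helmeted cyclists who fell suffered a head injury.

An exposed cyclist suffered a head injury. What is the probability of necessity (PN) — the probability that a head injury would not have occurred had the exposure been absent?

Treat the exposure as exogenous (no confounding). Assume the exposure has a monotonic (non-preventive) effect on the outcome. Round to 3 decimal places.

PN ≈ 0.733

p₁ = 0.0368, p₀ = 0.00981.
Under exogeneity and monotonicity, PN = (p₁ − p₀) / p₁.
PN = (0.0368 − 0.00981) / 0.0368 = 0.02699 / 0.0368 ≈ 0.7334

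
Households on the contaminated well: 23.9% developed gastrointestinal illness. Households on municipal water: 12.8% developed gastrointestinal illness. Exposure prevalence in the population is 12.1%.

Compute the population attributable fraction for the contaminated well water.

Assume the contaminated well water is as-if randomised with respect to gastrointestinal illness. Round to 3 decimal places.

p₁ = 0.239, p₀ = 0.128.
Overall risk P(Y=1) = π·p₁ + (1−π)·p₀ = 0.121×0.239 + 0.879×0.128 = 0.14143.
Under exogeneity, PAF = [P(Y=1) − p₀] / P(Y=1).
PAF = (0.14143 − 0.128) / 0.14143 ≈ 0.0950

PAF ≈ 0.095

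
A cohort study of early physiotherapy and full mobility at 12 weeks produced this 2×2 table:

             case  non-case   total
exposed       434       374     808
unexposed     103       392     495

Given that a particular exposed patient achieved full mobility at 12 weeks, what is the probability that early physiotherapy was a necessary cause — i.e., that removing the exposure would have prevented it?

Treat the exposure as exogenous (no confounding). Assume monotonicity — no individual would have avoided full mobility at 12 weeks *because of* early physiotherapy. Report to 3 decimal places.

p₁ = P(outcome | exposed) = 434/808 = 0.53713
p₀ = P(outcome | unexposed) = 103/495 = 0.20808
Under exogeneity and monotonicity, PN = (p₁ − p₀) / p₁.
PN = (0.53713 − 0.20808) / 0.53713 = 0.32905 / 0.53713 ≈ 0.6126

PN ≈ 0.613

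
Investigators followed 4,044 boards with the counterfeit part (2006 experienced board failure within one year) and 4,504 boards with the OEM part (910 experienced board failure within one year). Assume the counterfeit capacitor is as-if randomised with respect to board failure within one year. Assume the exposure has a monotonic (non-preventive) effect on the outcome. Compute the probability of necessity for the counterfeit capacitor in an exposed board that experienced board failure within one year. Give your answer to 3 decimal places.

PN ≈ 0.593

p₁ = P(outcome | exposed) = 2006/4044 = 0.49604
p₀ = P(outcome | unexposed) = 910/4504 = 0.20204
Under exogeneity and monotonicity, PN = (p₁ − p₀) / p₁.
PN = (0.49604 − 0.20204) / 0.49604 = 0.294 / 0.49604 ≈ 0.5927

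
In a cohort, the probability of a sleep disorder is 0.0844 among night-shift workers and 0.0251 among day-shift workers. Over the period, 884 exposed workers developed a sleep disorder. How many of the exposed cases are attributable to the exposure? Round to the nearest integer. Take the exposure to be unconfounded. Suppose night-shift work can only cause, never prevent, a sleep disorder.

Let p₁ = 0.0844, p₀ = 0.0251.
PN = (p₁ − p₀)/p₁ = (0.0844 − 0.0251) / 0.0844 ≈ 0.70261.
Attributable cases ≈ PN × (exposed cases) = 0.70261 × 884 ≈ 621.10.

about 621 cases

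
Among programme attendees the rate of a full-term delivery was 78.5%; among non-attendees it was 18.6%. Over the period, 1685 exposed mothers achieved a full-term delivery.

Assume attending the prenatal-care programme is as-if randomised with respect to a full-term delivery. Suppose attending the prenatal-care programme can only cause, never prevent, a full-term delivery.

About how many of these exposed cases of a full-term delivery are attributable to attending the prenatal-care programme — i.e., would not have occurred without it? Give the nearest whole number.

p₁ = 0.785, p₀ = 0.186.
PN = (p₁ − p₀)/p₁ = (0.785 − 0.186) / 0.785 ≈ 0.76306.
Attributable cases ≈ PN × (exposed cases) = 0.76306 × 1685 ≈ 1285.75.

about 1286 cases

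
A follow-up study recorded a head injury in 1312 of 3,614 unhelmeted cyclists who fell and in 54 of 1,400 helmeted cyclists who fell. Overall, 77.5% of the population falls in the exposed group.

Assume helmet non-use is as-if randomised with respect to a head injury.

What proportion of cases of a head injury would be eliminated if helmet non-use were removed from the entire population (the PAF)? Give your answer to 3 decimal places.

p₁ = P(outcome | exposed) = 1312/3614 = 0.36303
p₀ = P(outcome | unexposed) = 54/1400 = 0.038571
Overall risk P(Y=1) = π·p₁ + (1−π)·p₀ = 0.775×0.36303 + 0.225×0.038571 = 0.29003.
Under exogeneity, PAF = [P(Y=1) − p₀] / P(Y=1).
PAF = (0.29003 − 0.038571) / 0.29003 ≈ 0.8670

PAF ≈ 0.867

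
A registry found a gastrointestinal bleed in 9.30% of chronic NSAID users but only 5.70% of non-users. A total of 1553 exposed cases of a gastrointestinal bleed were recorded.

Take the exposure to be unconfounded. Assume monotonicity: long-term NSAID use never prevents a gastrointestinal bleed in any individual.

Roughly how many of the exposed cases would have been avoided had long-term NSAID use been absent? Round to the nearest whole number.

about 601 cases

p₁ = 0.093, p₀ = 0.057.
PN = (p₁ − p₀)/p₁ = (0.093 − 0.057) / 0.093 ≈ 0.38710.
Attributable cases ≈ PN × (exposed cases) = 0.38710 × 1553 ≈ 601.16.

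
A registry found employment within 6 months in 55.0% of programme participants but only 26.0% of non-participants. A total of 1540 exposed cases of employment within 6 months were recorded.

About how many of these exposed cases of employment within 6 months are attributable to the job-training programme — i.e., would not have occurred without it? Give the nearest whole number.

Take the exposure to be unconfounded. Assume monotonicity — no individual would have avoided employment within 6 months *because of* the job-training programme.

about 812 cases

p₁ = 0.55, p₀ = 0.26.
PN = (p₁ − p₀)/p₁ = (0.55 − 0.26) / 0.55 ≈ 0.52727.
Attributable cases ≈ PN × (exposed cases) = 0.52727 × 1540 ≈ 812.00.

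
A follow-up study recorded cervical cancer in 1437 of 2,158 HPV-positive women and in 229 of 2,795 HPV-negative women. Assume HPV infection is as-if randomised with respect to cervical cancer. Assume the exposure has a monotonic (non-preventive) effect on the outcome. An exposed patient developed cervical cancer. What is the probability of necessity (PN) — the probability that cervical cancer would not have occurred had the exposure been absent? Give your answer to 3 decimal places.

PN ≈ 0.877

p₁ = P(outcome | exposed) = 1437/2158 = 0.66589
p₀ = P(outcome | unexposed) = 229/2795 = 0.081932
Under exogeneity and monotonicity, PN = (p₁ − p₀) / p₁.
PN = (0.66589 − 0.081932) / 0.66589 = 0.58396 / 0.66589 ≈ 0.8770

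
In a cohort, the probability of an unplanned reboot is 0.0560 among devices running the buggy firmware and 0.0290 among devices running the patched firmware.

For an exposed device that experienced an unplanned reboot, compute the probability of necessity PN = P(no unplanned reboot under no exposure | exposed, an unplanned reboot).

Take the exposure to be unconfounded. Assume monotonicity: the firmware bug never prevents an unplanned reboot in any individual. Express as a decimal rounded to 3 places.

Let p₁ = 0.056, p₀ = 0.029.
Under exogeneity and monotonicity, PN = (p₁ − p₀) / p₁.
PN = (0.056 − 0.029) / 0.056 = 0.027 / 0.056 ≈ 0.4821

PN ≈ 0.482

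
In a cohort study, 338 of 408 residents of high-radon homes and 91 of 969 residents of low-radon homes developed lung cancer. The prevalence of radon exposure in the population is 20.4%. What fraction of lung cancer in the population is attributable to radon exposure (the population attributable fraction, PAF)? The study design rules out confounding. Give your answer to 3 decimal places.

p₁ = P(outcome | exposed) = 338/408 = 0.82843
p₀ = P(outcome | unexposed) = 91/969 = 0.093911
Overall risk P(Y=1) = π·p₁ + (1−π)·p₀ = 0.204×0.82843 + 0.796×0.093911 = 0.24375.
Under exogeneity, PAF = [P(Y=1) − p₀] / P(Y=1).
PAF = (0.24375 − 0.093911) / 0.24375 ≈ 0.6147

PAF ≈ 0.615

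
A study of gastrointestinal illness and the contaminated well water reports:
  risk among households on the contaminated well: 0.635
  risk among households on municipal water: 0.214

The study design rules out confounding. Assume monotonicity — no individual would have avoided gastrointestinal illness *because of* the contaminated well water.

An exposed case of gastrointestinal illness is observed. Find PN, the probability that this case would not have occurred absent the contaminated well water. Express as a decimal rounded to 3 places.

PN ≈ 0.663

Let p₁ = 0.635, p₀ = 0.214.
Under exogeneity and monotonicity, PN = (p₁ − p₀) / p₁.
PN = (0.635 − 0.214) / 0.635 = 0.421 / 0.635 ≈ 0.6630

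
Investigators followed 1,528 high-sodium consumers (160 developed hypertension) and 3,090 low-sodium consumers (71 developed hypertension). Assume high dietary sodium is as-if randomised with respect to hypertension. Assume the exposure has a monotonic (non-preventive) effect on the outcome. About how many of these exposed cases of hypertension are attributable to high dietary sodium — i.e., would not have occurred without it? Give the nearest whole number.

p₁ = P(outcome | exposed) = 160/1528 = 0.10471
p₀ = P(outcome | unexposed) = 71/3090 = 0.022977
PN = (p₁ − p₀)/p₁ = (0.10471 − 0.022977) / 0.10471 ≈ 0.78057.
Attributable cases ≈ PN × (exposed cases) = 0.78057 × 160 ≈ 124.89.

about 125 cases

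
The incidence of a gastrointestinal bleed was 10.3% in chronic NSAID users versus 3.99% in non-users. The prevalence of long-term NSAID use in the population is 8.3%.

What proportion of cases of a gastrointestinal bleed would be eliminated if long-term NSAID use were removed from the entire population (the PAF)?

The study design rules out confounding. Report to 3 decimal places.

PAF ≈ 0.116

p₁ = 0.103, p₀ = 0.0399.
Overall risk P(Y=1) = π·p₁ + (1−π)·p₀ = 0.083×0.103 + 0.917×0.0399 = 0.045137.
Under exogeneity, PAF = [P(Y=1) − p₀] / P(Y=1).
PAF = (0.045137 − 0.0399) / 0.045137 ≈ 0.1160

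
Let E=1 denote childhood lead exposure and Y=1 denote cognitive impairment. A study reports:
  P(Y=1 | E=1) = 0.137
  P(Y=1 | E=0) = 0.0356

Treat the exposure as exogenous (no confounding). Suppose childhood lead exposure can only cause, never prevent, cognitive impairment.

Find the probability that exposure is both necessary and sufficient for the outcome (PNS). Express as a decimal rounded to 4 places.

Let p₁ = 0.137, p₀ = 0.0356.
Under exogeneity and monotonicity, PNS = p₁ − p₀.
PNS = 0.137 − 0.0356 = 0.1014

PNS ≈ 0.1014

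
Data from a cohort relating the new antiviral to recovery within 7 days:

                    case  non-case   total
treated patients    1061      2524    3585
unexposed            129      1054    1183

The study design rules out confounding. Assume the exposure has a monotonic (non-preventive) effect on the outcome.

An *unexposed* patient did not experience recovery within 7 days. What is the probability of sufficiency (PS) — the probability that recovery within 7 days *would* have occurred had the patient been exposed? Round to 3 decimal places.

p₁ = P(outcome | exposed) = 1061/3585 = 0.29596
p₀ = P(outcome | unexposed) = 129/1183 = 0.10904
Under exogeneity and monotonicity, PS = (p₁ − p₀)/(1 − p₀).
PS = (0.29596 − 0.10904) / 0.89096 ≈ 0.2098

PS ≈ 0.210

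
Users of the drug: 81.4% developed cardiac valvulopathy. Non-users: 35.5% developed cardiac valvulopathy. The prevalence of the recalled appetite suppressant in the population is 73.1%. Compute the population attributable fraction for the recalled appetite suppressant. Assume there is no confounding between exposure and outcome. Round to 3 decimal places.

p₁ = 0.814, p₀ = 0.355.
Overall risk P(Y=1) = π·p₁ + (1−π)·p₀ = 0.731×0.814 + 0.269×0.355 = 0.69053.
Under exogeneity, PAF = [P(Y=1) − p₀] / P(Y=1).
PAF = (0.69053 − 0.355) / 0.69053 ≈ 0.4859

PAF ≈ 0.486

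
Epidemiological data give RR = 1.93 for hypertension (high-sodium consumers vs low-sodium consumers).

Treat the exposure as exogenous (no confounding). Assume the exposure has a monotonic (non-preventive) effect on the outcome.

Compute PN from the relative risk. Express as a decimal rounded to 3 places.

Under exogeneity and monotonicity, PN = (RR − 1) / RR = 1 − 1/RR.
PN = (1.93 − 1) / 1.93 = 0.93 / 1.93 ≈ 0.4819

PN ≈ 0.482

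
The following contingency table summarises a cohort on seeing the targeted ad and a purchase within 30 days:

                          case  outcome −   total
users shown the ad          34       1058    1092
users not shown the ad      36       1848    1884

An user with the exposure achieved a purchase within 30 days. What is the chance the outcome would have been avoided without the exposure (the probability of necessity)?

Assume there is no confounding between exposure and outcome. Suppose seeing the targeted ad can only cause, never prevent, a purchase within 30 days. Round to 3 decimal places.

PN ≈ 0.386

p₁ = P(outcome | exposed) = 34/1092 = 0.031136
p₀ = P(outcome | unexposed) = 36/1884 = 0.019108
Under exogeneity and monotonicity, PN = (p₁ − p₀)/p₁.
PN = (0.031136 − 0.019108) / 0.031136 ≈ 0.3863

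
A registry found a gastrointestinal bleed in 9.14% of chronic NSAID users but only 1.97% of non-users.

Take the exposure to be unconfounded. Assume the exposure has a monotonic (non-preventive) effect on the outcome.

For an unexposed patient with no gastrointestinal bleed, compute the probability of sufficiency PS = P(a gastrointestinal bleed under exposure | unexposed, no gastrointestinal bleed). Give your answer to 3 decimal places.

p₁ = 0.0914, p₀ = 0.0197.
Under exogeneity and monotonicity, PS = (p₁ − p₀) / (1 − p₀).
PS = (0.0914 − 0.0197) / (1 − 0.0197) = 0.0717 / 0.9803 ≈ 0.0731

PS ≈ 0.073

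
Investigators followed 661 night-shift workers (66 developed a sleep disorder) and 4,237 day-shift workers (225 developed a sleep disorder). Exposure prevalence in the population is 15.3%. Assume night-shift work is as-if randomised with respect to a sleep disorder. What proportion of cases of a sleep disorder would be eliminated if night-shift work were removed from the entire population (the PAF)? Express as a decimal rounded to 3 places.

PAF ≈ 0.119

p₁ = P(outcome | exposed) = 66/661 = 0.099849
p₀ = P(outcome | unexposed) = 225/4237 = 0.053104
Overall risk P(Y=1) = π·p₁ + (1−π)·p₀ = 0.153×0.099849 + 0.847×0.053104 = 0.060256.
Under exogeneity, PAF = [P(Y=1) − p₀] / P(Y=1).
PAF = (0.060256 − 0.053104) / 0.060256 ≈ 0.1187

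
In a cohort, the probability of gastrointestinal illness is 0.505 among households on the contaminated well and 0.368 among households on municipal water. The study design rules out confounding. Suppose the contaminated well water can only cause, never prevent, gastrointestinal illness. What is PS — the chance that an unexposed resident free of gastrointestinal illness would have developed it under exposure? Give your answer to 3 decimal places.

Let p₁ = 0.505, p₀ = 0.368.
Under exogeneity and monotonicity, PS = (p₁ − p₀) / (1 − p₀).
PS = (0.505 − 0.368) / (1 − 0.368) = 0.137 / 0.632 ≈ 0.2168

PS ≈ 0.217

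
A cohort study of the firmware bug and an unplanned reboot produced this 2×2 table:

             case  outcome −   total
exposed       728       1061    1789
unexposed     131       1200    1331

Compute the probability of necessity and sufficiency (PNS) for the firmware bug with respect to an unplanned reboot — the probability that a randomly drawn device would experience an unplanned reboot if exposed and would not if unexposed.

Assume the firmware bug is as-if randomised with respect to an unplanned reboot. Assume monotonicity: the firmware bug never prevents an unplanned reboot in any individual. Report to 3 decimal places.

p₁ = P(outcome | exposed) = 728/1789 = 0.40693
p₀ = P(outcome | unexposed) = 131/1331 = 0.098422
Under exogeneity and monotonicity, PNS = p₁ − p₀.
PNS = 0.40693 − 0.098422 = 0.30851

PNS ≈ 0.309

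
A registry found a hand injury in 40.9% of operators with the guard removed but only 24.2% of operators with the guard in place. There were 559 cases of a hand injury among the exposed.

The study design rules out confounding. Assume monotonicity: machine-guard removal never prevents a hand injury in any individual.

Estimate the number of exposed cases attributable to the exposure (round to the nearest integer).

p₁ = 0.409, p₀ = 0.242.
PN = (p₁ − p₀)/p₁ = (0.409 − 0.242) / 0.409 ≈ 0.40831.
Attributable cases ≈ PN × (exposed cases) = 0.40831 × 559 ≈ 228.25.

about 228 cases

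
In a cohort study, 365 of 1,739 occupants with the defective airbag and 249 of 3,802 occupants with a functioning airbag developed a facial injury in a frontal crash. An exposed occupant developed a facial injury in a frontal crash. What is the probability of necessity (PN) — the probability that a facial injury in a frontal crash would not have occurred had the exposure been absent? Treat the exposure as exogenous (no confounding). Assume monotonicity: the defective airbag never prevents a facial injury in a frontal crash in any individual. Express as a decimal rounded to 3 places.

PN ≈ 0.688

p₁ = P(outcome | exposed) = 365/1739 = 0.20989
p₀ = P(outcome | unexposed) = 249/3802 = 0.065492
Under exogeneity and monotonicity, PN = (p₁ − p₀) / p₁.
PN = (0.20989 − 0.065492) / 0.20989 = 0.1444 / 0.20989 ≈ 0.6880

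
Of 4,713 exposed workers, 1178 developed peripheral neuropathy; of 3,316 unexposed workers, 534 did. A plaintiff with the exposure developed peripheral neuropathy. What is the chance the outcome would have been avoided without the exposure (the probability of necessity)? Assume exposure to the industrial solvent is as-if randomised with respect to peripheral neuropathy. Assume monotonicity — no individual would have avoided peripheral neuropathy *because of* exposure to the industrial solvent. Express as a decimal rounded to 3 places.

p₁ = P(outcome | exposed) = 1178/4713 = 0.24995
p₀ = P(outcome | unexposed) = 534/3316 = 0.16104
Under exogeneity and monotonicity, PN = (p₁ − p₀) / p₁.
PN = (0.24995 − 0.16104) / 0.24995 = 0.08891 / 0.24995 ≈ 0.3557

PN ≈ 0.356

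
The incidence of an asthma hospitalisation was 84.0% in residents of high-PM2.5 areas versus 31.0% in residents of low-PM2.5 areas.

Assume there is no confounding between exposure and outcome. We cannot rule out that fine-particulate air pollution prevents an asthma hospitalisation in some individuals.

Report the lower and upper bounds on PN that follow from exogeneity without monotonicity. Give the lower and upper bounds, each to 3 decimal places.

0.631 ≤ PN ≤ 0.821

p₁ = 0.84, p₀ = 0.31.
Under exogeneity alone the bounds on PN are max{0,(p₁−p₀)/p₁} ≤ PN ≤ min{1,(1−p₀)/p₁}.
  lower = (p₁ − p₀)/p₁ = 0.53 / 0.84 ≈ 0.6310
  upper = min{1, (1 − p₀)/p₁} = 0.69 / 0.84 ≈ 0.8214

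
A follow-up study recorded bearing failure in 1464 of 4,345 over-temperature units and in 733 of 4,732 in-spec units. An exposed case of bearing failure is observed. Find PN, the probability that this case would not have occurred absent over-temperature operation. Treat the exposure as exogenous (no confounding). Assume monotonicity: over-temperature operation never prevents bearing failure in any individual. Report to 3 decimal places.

p₁ = P(outcome | exposed) = 1464/4345 = 0.33694
p₀ = P(outcome | unexposed) = 733/4732 = 0.1549
Under exogeneity and monotonicity, PN = (p₁ − p₀) / p₁.
PN = (0.33694 − 0.1549) / 0.33694 = 0.18204 / 0.33694 ≈ 0.5403

PN ≈ 0.540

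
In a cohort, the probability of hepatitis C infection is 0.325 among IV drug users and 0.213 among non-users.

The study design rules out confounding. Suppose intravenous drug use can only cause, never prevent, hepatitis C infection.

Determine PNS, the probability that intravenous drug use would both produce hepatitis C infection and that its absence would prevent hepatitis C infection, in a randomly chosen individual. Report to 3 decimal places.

Let p₁ = 0.325, p₀ = 0.213.
Under exogeneity and monotonicity, PNS = p₁ − p₀.
PNS = 0.325 − 0.213 = 0.112

PNS ≈ 0.112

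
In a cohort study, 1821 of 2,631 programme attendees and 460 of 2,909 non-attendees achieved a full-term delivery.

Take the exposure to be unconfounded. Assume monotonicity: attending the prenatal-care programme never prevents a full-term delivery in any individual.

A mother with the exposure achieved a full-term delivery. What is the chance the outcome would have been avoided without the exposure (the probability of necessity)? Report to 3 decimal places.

PN ≈ 0.772

p₁ = P(outcome | exposed) = 1821/2631 = 0.69213
p₀ = P(outcome | unexposed) = 460/2909 = 0.15813
Under exogeneity and monotonicity, PN = (p₁ − p₀) / p₁.
PN = (0.69213 − 0.15813) / 0.69213 = 0.534 / 0.69213 ≈ 0.7715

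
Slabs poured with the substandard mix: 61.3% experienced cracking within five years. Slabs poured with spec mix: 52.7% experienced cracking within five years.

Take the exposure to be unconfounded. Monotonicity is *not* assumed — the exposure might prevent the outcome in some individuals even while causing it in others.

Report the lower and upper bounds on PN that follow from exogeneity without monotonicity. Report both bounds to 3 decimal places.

0.140 ≤ PN ≤ 0.772

p₁ = 0.613, p₀ = 0.527.
Under exogeneity alone the bounds on PN are max{0,(p₁−p₀)/p₁} ≤ PN ≤ min{1,(1−p₀)/p₁}.
  lower = (p₁ − p₀)/p₁ = 0.086 / 0.613 ≈ 0.1403
  upper = min{1, (1 − p₀)/p₁} = 0.473 / 0.613 ≈ 0.7716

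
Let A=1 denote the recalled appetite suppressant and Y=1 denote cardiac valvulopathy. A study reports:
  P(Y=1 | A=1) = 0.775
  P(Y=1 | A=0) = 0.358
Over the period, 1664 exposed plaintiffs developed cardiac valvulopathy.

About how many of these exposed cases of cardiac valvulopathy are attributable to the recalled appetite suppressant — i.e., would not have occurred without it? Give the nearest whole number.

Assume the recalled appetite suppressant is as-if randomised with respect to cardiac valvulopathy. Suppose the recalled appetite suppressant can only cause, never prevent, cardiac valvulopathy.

Let p₁ = 0.775, p₀ = 0.358.
PN = (p₁ − p₀)/p₁ = (0.775 − 0.358) / 0.775 ≈ 0.53806.
Attributable cases ≈ PN × (exposed cases) = 0.53806 × 1664 ≈ 895.34.

about 895 cases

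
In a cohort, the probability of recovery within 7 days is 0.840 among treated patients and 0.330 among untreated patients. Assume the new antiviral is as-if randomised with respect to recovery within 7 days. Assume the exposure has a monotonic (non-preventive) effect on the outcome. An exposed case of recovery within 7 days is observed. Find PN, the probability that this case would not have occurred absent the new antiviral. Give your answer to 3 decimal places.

Let p₁ = 0.84, p₀ = 0.33.
Under exogeneity and monotonicity, PN = (p₁ − p₀) / p₁.
PN = (0.84 − 0.33) / 0.84 = 0.51 / 0.84 ≈ 0.6071

PN ≈ 0.607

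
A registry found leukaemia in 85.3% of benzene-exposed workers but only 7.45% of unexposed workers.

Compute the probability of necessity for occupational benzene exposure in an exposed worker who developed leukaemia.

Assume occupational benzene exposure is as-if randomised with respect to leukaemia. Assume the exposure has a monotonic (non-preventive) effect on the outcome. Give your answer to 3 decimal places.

PN ≈ 0.913

p₁ = 0.853, p₀ = 0.0745.
Under exogeneity and monotonicity, PN = (p₁ − p₀) / p₁.
PN = (0.853 − 0.0745) / 0.853 = 0.7785 / 0.853 ≈ 0.9127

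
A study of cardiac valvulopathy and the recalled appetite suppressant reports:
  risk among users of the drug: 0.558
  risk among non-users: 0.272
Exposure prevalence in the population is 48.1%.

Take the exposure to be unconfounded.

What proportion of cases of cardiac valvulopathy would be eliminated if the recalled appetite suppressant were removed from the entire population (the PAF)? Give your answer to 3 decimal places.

PAF ≈ 0.336

Let p₁ = 0.558, p₀ = 0.272.
Overall risk P(Y=1) = π·p₁ + (1−π)·p₀ = 0.481×0.558 + 0.519×0.272 = 0.40957.
Under exogeneity, PAF = [P(Y=1) − p₀] / P(Y=1).
PAF = (0.40957 − 0.272) / 0.40957 ≈ 0.3359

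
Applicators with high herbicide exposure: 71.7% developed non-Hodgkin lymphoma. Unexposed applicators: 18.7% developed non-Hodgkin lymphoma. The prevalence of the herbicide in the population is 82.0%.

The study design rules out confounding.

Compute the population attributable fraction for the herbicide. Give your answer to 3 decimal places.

PAF ≈ 0.699

p₁ = 0.717, p₀ = 0.187.
Overall risk P(Y=1) = π·p₁ + (1−π)·p₀ = 0.82×0.717 + 0.18×0.187 = 0.6216.
Under exogeneity, PAF = [P(Y=1) − p₀] / P(Y=1).
PAF = (0.6216 − 0.187) / 0.6216 ≈ 0.6992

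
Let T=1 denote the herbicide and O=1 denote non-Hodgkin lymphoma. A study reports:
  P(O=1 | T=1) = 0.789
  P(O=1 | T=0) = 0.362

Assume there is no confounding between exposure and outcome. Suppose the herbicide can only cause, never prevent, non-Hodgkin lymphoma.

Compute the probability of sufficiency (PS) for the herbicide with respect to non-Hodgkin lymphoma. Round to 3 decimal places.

Let p₁ = 0.789, p₀ = 0.362.
Under exogeneity and monotonicity, PS = (p₁ − p₀) / (1 − p₀).
PS = (0.789 − 0.362) / (1 − 0.362) = 0.427 / 0.638 ≈ 0.6693

PS ≈ 0.669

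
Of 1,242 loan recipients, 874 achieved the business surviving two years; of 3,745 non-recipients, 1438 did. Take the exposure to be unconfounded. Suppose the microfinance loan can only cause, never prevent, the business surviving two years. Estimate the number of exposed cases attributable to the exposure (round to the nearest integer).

p₁ = P(outcome | exposed) = 874/1242 = 0.7037
p₀ = P(outcome | unexposed) = 1438/3745 = 0.38398
PN = (p₁ − p₀)/p₁ = (0.7037 − 0.38398) / 0.7037 ≈ 0.45435.
Attributable cases ≈ PN × (exposed cases) = 0.45435 × 874 ≈ 397.10.

about 397 cases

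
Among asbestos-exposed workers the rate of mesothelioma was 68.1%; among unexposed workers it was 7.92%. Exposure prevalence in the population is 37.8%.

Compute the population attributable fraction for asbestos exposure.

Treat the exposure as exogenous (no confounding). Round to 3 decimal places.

PAF ≈ 0.742

p₁ = 0.681, p₀ = 0.0792.
Overall risk P(Y=1) = π·p₁ + (1−π)·p₀ = 0.378×0.681 + 0.622×0.0792 = 0.30668.
Under exogeneity, PAF = [P(Y=1) − p₀] / P(Y=1).
PAF = (0.30668 − 0.0792) / 0.30668 ≈ 0.7418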